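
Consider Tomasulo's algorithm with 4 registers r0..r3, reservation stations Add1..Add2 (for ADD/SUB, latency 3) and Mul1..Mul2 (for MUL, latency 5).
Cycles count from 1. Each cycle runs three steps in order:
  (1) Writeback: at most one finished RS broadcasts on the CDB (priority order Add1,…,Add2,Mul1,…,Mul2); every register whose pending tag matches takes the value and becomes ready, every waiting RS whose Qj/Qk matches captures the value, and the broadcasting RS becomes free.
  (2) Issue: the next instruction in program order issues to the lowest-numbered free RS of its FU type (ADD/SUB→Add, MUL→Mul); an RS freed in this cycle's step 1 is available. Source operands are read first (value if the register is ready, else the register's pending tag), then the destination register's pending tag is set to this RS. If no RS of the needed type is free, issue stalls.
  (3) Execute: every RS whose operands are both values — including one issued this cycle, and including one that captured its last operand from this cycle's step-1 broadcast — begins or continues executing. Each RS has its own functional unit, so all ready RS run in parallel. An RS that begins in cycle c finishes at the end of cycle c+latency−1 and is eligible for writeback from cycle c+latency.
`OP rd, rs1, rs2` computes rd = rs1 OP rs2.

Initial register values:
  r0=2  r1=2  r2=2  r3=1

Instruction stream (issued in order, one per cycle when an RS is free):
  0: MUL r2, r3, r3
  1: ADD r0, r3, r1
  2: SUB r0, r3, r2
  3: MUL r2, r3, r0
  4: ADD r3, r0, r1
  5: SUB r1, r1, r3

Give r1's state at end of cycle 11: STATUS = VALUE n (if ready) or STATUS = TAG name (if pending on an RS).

  c1: issue MUL r2<-Mul1  regs: r0:2,r1:2,r2:Mul1,r3:1
  c2: issue ADD r0<-Add1  regs: r0:Add1,r1:2,r2:Mul1,r3:1
  c3: issue SUB r0<-Add2  regs: r0:Add2,r1:2,r2:Mul1,r3:1
  c4: issue MUL r2<-Mul2  regs: r0:Add2,r1:2,r2:Mul2,r3:1
  c5: CDB Add1=3; issue ADD r3<-Add1  regs: r0:Add2,r1:2,r2:Mul2,r3:Add1
  c6: CDB Mul1=1; stall  regs: r0:Add2,r1:2,r2:Mul2,r3:Add1
  c7: stall  regs: r0:Add2,r1:2,r2:Mul2,r3:Add1
  c8: stall  regs: r0:Add2,r1:2,r2:Mul2,r3:Add1
  c9: CDB Add2=0; issue SUB r1<-Add2  regs: r0:0,r1:Add2,r2:Mul2,r3:Add1
  c10: -  regs: r0:0,r1:Add2,r2:Mul2,r3:Add1
  c11: -  regs: r0:0,r1:Add2,r2:Mul2,r3:Add1

STATUS = TAG Add2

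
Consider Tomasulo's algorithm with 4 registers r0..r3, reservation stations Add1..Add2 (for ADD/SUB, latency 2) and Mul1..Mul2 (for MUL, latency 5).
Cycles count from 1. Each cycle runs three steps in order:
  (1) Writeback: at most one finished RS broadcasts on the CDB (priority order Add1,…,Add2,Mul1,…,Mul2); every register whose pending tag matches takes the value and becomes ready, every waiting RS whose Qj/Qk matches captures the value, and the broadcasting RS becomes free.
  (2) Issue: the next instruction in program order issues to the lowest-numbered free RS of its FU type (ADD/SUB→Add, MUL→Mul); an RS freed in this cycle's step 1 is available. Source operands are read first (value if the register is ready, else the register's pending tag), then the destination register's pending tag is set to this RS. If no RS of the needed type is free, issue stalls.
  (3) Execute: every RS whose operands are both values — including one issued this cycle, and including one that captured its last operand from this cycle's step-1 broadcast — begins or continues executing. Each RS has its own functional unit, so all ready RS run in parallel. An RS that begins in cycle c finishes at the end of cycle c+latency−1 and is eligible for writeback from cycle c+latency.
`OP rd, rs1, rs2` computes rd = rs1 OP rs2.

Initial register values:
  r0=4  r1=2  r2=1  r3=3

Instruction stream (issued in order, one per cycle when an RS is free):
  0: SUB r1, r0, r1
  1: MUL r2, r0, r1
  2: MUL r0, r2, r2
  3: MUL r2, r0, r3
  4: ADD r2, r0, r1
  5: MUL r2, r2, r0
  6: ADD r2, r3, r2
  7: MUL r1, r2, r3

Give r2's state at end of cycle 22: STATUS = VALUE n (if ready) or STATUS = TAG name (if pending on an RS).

STATUS = VALUE 4227

c1: issue SUB r1<-Add1 | r0:4,r1:Add1,r2:1,r3:3
c2: issue MUL r2<-Mul1 | r0:4,r1:Add1,r2:Mul1,r3:3
c3: CDB Add1=2; issue MUL r0<-Mul2 | r0:Mul2,r1:2,r2:Mul1,r3:3
c4: stall | r0:Mul2,r1:2,r2:Mul1,r3:3
c5: stall | r0:Mul2,r1:2,r2:Mul1,r3:3
c6: stall | r0:Mul2,r1:2,r2:Mul1,r3:3
c7: stall | r0:Mul2,r1:2,r2:Mul1,r3:3
c8: CDB Mul1=8; issue MUL r2<-Mul1 | r0:Mul2,r1:2,r2:Mul1,r3:3
c9: issue ADD r2<-Add1 | r0:Mul2,r1:2,r2:Add1,r3:3
c10: stall | r0:Mul2,r1:2,r2:Add1,r3:3
c11: stall | r0:Mul2,r1:2,r2:Add1,r3:3
c12: stall | r0:Mul2,r1:2,r2:Add1,r3:3
c13: CDB Mul2=64; issue MUL r2<-Mul2 | r0:64,r1:2,r2:Mul2,r3:3
c14: issue ADD r2<-Add2 | r0:64,r1:2,r2:Add2,r3:3
c15: CDB Add1=66; stall | r0:64,r1:2,r2:Add2,r3:3
c16: stall | r0:64,r1:2,r2:Add2,r3:3
c17: stall | r0:64,r1:2,r2:Add2,r3:3
c18: CDB Mul1=192; issue MUL r1<-Mul1 | r0:64,r1:Mul1,r2:Add2,r3:3
c19: - | r0:64,r1:Mul1,r2:Add2,r3:3
c20: CDB Mul2=4224 | r0:64,r1:Mul1,r2:Add2,r3:3
c21: - | r0:64,r1:Mul1,r2:Add2,r3:3
c22: CDB Add2=4227 | r0:64,r1:Mul1,r2:4227,r3:3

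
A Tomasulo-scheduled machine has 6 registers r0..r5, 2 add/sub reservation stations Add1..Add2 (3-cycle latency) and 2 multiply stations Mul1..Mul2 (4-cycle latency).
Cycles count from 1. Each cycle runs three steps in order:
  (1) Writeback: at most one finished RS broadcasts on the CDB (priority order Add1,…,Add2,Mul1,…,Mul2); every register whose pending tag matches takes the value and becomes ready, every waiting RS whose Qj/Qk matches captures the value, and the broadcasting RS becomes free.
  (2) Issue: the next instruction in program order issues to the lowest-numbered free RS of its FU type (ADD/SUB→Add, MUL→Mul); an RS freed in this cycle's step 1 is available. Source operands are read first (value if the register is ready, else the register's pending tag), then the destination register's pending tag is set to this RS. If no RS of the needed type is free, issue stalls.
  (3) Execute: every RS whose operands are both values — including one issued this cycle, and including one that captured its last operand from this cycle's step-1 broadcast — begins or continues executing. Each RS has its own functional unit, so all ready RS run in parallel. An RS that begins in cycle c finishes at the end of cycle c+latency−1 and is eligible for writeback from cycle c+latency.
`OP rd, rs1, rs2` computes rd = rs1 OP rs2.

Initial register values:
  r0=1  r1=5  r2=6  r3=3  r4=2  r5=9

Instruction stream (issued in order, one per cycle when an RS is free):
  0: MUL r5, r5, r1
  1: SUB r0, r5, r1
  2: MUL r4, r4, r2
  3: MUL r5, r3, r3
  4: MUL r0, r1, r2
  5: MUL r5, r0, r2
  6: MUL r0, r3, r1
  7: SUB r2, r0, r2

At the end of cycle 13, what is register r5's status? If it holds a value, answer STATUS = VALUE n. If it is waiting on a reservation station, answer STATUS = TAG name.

  c1: issue MUL r5<-Mul1  regs: r0:1,r1:5,r2:6,r3:3,r4:2,r5:Mul1
  c2: issue SUB r0<-Add1  regs: r0:Add1,r1:5,r2:6,r3:3,r4:2,r5:Mul1
  c3: issue MUL r4<-Mul2  regs: r0:Add1,r1:5,r2:6,r3:3,r4:Mul2,r5:Mul1
  c4: stall  regs: r0:Add1,r1:5,r2:6,r3:3,r4:Mul2,r5:Mul1
  c5: CDB Mul1=45; issue MUL r5<-Mul1  regs: r0:Add1,r1:5,r2:6,r3:3,r4:Mul2,r5:Mul1
  c6: stall  regs: r0:Add1,r1:5,r2:6,r3:3,r4:Mul2,r5:Mul1
  c7: CDB Mul2=12; issue MUL r0<-Mul2  regs: r0:Mul2,r1:5,r2:6,r3:3,r4:12,r5:Mul1
  c8: CDB Add1=40; stall  regs: r0:Mul2,r1:5,r2:6,r3:3,r4:12,r5:Mul1
  c9: CDB Mul1=9; issue MUL r5<-Mul1  regs: r0:Mul2,r1:5,r2:6,r3:3,r4:12,r5:Mul1
  c10: stall  regs: r0:Mul2,r1:5,r2:6,r3:3,r4:12,r5:Mul1
  c11: CDB Mul2=30; issue MUL r0<-Mul2  regs: r0:Mul2,r1:5,r2:6,r3:3,r4:12,r5:Mul1
  c12: issue SUB r2<-Add1  regs: r0:Mul2,r1:5,r2:Add1,r3:3,r4:12,r5:Mul1
  c13: -  regs: r0:Mul2,r1:5,r2:Add1,r3:3,r4:12,r5:Mul1

STATUS = TAG Mul1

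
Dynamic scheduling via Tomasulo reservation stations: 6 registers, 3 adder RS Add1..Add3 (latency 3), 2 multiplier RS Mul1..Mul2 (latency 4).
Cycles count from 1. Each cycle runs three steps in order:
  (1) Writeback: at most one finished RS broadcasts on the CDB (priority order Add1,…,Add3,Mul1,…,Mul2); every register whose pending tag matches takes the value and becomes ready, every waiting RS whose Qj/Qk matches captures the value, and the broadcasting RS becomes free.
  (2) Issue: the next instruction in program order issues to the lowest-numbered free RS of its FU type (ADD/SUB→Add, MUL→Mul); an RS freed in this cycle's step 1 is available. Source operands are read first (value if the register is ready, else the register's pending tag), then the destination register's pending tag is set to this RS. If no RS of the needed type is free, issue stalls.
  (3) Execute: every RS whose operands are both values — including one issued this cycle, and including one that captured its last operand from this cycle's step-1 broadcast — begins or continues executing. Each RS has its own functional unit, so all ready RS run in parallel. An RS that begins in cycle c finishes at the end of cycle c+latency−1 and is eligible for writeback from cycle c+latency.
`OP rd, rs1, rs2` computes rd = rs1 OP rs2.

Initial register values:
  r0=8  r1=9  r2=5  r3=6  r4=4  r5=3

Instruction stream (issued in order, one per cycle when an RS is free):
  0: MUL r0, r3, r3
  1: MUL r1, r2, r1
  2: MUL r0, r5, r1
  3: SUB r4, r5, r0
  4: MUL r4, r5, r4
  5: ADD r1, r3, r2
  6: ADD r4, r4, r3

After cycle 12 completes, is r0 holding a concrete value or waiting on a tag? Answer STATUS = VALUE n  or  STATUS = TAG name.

cycle 1: issue MUL r0<-Mul1 // r0:Mul1,r1:9,r2:5,r3:6,r4:4,r5:3
cycle 2: issue MUL r1<-Mul2 // r0:Mul1,r1:Mul2,r2:5,r3:6,r4:4,r5:3
cycle 3: stall // r0:Mul1,r1:Mul2,r2:5,r3:6,r4:4,r5:3
cycle 4: stall // r0:Mul1,r1:Mul2,r2:5,r3:6,r4:4,r5:3
cycle 5: CDB Mul1=36; issue MUL r0<-Mul1 // r0:Mul1,r1:Mul2,r2:5,r3:6,r4:4,r5:3
cycle 6: CDB Mul2=45; issue SUB r4<-Add1 // r0:Mul1,r1:45,r2:5,r3:6,r4:Add1,r5:3
cycle 7: issue MUL r4<-Mul2 // r0:Mul1,r1:45,r2:5,r3:6,r4:Mul2,r5:3
cycle 8: issue ADD r1<-Add2 // r0:Mul1,r1:Add2,r2:5,r3:6,r4:Mul2,r5:3
cycle 9: issue ADD r4<-Add3 // r0:Mul1,r1:Add2,r2:5,r3:6,r4:Add3,r5:3
cycle 10: CDB Mul1=135 // r0:135,r1:Add2,r2:5,r3:6,r4:Add3,r5:3
cycle 11: CDB Add2=11 // r0:135,r1:11,r2:5,r3:6,r4:Add3,r5:3
cycle 12: - // r0:135,r1:11,r2:5,r3:6,r4:Add3,r5:3

STATUS = VALUE 135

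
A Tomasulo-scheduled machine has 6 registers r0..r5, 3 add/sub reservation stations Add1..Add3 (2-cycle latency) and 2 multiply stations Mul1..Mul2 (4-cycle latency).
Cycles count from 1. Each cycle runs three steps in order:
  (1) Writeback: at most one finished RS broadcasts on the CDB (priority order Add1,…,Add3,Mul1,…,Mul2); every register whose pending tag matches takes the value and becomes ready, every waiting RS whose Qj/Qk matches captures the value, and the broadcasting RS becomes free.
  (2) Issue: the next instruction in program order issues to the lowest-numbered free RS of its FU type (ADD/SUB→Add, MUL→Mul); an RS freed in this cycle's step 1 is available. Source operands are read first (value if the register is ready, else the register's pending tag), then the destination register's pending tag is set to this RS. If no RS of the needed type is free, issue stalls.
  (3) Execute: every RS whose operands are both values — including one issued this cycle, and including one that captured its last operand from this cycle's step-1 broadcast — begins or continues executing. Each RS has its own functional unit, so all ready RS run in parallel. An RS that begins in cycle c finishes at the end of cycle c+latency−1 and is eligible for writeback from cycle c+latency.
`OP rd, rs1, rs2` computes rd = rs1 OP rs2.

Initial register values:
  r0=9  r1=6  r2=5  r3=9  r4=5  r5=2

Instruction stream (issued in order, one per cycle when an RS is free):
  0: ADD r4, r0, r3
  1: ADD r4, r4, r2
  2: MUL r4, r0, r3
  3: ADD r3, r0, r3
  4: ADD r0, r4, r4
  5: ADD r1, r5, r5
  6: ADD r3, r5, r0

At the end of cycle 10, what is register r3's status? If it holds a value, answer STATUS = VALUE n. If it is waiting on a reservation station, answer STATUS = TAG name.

STATUS = TAG Add3

cycle 1: issue ADD r4<-Add1 // r0:9,r1:6,r2:5,r3:9,r4:Add1,r5:2
cycle 2: issue ADD r4<-Add2 // r0:9,r1:6,r2:5,r3:9,r4:Add2,r5:2
cycle 3: CDB Add1=18; issue MUL r4<-Mul1 // r0:9,r1:6,r2:5,r3:9,r4:Mul1,r5:2
cycle 4: issue ADD r3<-Add1 // r0:9,r1:6,r2:5,r3:Add1,r4:Mul1,r5:2
cycle 5: CDB Add2=23; issue ADD r0<-Add2 // r0:Add2,r1:6,r2:5,r3:Add1,r4:Mul1,r5:2
cycle 6: CDB Add1=18; issue ADD r1<-Add1 // r0:Add2,r1:Add1,r2:5,r3:18,r4:Mul1,r5:2
cycle 7: CDB Mul1=81; issue ADD r3<-Add3 // r0:Add2,r1:Add1,r2:5,r3:Add3,r4:81,r5:2
cycle 8: CDB Add1=4 // r0:Add2,r1:4,r2:5,r3:Add3,r4:81,r5:2
cycle 9: CDB Add2=162 // r0:162,r1:4,r2:5,r3:Add3,r4:81,r5:2
cycle 10: - // r0:162,r1:4,r2:5,r3:Add3,r4:81,r5:2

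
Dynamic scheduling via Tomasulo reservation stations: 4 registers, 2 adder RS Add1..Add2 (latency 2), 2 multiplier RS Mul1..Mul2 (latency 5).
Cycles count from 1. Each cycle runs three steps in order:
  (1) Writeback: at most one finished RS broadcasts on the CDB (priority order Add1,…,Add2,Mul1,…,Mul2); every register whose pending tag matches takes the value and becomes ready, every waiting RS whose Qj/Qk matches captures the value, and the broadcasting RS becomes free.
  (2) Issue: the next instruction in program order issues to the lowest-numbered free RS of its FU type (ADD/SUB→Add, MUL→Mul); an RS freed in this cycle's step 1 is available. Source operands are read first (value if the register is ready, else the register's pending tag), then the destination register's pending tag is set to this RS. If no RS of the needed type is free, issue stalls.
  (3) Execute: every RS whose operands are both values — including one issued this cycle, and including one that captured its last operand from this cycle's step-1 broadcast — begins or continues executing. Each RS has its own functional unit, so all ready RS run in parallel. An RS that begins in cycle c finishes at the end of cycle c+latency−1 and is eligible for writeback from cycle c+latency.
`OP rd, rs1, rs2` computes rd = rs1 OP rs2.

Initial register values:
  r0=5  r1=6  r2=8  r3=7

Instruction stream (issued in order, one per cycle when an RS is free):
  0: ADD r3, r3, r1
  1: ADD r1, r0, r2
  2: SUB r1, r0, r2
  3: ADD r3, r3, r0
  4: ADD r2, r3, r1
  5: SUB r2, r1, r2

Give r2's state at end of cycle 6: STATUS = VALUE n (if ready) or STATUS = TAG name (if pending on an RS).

cycle 1: issue ADD r3<-Add1 // r0:5,r1:6,r2:8,r3:Add1
cycle 2: issue ADD r1<-Add2 // r0:5,r1:Add2,r2:8,r3:Add1
cycle 3: CDB Add1=13; issue SUB r1<-Add1 // r0:5,r1:Add1,r2:8,r3:13
cycle 4: CDB Add2=13; issue ADD r3<-Add2 // r0:5,r1:Add1,r2:8,r3:Add2
cycle 5: CDB Add1=-3; issue ADD r2<-Add1 // r0:5,r1:-3,r2:Add1,r3:Add2
cycle 6: CDB Add2=18; issue SUB r2<-Add2 // r0:5,r1:-3,r2:Add2,r3:18

STATUS = TAG Add2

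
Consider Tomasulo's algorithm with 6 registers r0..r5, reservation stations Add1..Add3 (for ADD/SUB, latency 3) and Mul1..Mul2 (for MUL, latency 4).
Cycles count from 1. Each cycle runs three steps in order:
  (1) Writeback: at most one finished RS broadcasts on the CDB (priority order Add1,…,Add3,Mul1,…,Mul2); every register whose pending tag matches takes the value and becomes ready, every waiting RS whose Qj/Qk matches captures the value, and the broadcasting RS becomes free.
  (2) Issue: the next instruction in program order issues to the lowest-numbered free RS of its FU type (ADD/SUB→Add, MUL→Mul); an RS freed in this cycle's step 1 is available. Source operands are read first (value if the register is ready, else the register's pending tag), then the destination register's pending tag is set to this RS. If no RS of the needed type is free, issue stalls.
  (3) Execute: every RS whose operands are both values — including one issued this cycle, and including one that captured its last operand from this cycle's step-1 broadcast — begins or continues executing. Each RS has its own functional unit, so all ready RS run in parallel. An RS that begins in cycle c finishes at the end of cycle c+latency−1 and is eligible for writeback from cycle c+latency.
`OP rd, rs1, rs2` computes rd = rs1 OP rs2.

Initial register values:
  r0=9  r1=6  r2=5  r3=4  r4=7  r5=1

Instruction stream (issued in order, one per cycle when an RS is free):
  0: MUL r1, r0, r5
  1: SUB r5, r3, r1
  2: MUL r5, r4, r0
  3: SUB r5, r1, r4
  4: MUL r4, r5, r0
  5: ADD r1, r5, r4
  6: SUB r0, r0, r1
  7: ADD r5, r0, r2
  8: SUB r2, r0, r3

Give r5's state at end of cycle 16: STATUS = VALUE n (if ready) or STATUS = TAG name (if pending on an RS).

c1: issue MUL r1<-Mul1 | r0:9,r1:Mul1,r2:5,r3:4,r4:7,r5:1
c2: issue SUB r5<-Add1 | r0:9,r1:Mul1,r2:5,r3:4,r4:7,r5:Add1
c3: issue MUL r5<-Mul2 | r0:9,r1:Mul1,r2:5,r3:4,r4:7,r5:Mul2
c4: issue SUB r5<-Add2 | r0:9,r1:Mul1,r2:5,r3:4,r4:7,r5:Add2
c5: CDB Mul1=9; issue MUL r4<-Mul1 | r0:9,r1:9,r2:5,r3:4,r4:Mul1,r5:Add2
c6: issue ADD r1<-Add3 | r0:9,r1:Add3,r2:5,r3:4,r4:Mul1,r5:Add2
c7: CDB Mul2=63; stall | r0:9,r1:Add3,r2:5,r3:4,r4:Mul1,r5:Add2
c8: CDB Add1=-5; issue SUB r0<-Add1 | r0:Add1,r1:Add3,r2:5,r3:4,r4:Mul1,r5:Add2
c9: CDB Add2=2; issue ADD r5<-Add2 | r0:Add1,r1:Add3,r2:5,r3:4,r4:Mul1,r5:Add2
c10: stall | r0:Add1,r1:Add3,r2:5,r3:4,r4:Mul1,r5:Add2
c11: stall | r0:Add1,r1:Add3,r2:5,r3:4,r4:Mul1,r5:Add2
c12: stall | r0:Add1,r1:Add3,r2:5,r3:4,r4:Mul1,r5:Add2
c13: CDB Mul1=18; stall | r0:Add1,r1:Add3,r2:5,r3:4,r4:18,r5:Add2
c14: stall | r0:Add1,r1:Add3,r2:5,r3:4,r4:18,r5:Add2
c15: stall | r0:Add1,r1:Add3,r2:5,r3:4,r4:18,r5:Add2
c16: CDB Add3=20; issue SUB r2<-Add3 | r0:Add1,r1:20,r2:Add3,r3:4,r4:18,r5:Add2

STATUS = TAG Add2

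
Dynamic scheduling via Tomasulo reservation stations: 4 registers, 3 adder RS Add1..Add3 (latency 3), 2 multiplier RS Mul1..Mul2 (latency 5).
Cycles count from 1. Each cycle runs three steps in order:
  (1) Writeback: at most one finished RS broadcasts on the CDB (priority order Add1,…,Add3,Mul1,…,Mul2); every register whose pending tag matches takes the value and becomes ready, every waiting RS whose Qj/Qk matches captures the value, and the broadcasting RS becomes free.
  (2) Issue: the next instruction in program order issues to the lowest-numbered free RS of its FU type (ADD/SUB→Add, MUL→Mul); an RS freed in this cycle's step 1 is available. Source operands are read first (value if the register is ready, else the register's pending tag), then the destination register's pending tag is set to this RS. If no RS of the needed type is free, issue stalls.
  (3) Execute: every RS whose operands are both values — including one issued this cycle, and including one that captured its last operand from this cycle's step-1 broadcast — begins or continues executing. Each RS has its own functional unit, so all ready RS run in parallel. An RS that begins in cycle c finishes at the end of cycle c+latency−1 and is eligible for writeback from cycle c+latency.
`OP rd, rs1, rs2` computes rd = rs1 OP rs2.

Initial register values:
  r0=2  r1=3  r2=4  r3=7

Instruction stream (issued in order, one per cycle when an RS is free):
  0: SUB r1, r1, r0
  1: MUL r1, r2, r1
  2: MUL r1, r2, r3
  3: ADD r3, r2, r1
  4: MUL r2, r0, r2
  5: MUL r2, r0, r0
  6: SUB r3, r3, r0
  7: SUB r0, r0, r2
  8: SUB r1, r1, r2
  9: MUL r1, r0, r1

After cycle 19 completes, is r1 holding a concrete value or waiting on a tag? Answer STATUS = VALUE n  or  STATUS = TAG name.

  c1: issue SUB r1<-Add1  regs: r0:2,r1:Add1,r2:4,r3:7
  c2: issue MUL r1<-Mul1  regs: r0:2,r1:Mul1,r2:4,r3:7
  c3: issue MUL r1<-Mul2  regs: r0:2,r1:Mul2,r2:4,r3:7
  c4: CDB Add1=1; issue ADD r3<-Add1  regs: r0:2,r1:Mul2,r2:4,r3:Add1
  c5: stall  regs: r0:2,r1:Mul2,r2:4,r3:Add1
  c6: stall  regs: r0:2,r1:Mul2,r2:4,r3:Add1
  c7: stall  regs: r0:2,r1:Mul2,r2:4,r3:Add1
  c8: CDB Mul2=28; issue MUL r2<-Mul2  regs: r0:2,r1:28,r2:Mul2,r3:Add1
  c9: CDB Mul1=4; issue MUL r2<-Mul1  regs: r0:2,r1:28,r2:Mul1,r3:Add1
  c10: issue SUB r3<-Add2  regs: r0:2,r1:28,r2:Mul1,r3:Add2
  c11: CDB Add1=32; issue SUB r0<-Add1  regs: r0:Add1,r1:28,r2:Mul1,r3:Add2
  c12: issue SUB r1<-Add3  regs: r0:Add1,r1:Add3,r2:Mul1,r3:Add2
  c13: CDB Mul2=8; issue MUL r1<-Mul2  regs: r0:Add1,r1:Mul2,r2:Mul1,r3:Add2
  c14: CDB Add2=30  regs: r0:Add1,r1:Mul2,r2:Mul1,r3:30
  c15: CDB Mul1=4  regs: r0:Add1,r1:Mul2,r2:4,r3:30
  c16: -  regs: r0:Add1,r1:Mul2,r2:4,r3:30
  c17: -  regs: r0:Add1,r1:Mul2,r2:4,r3:30
  c18: CDB Add1=-2  regs: r0:-2,r1:Mul2,r2:4,r3:30
  c19: CDB Add3=24  regs: r0:-2,r1:Mul2,r2:4,r3:30

STATUS = TAG Mul2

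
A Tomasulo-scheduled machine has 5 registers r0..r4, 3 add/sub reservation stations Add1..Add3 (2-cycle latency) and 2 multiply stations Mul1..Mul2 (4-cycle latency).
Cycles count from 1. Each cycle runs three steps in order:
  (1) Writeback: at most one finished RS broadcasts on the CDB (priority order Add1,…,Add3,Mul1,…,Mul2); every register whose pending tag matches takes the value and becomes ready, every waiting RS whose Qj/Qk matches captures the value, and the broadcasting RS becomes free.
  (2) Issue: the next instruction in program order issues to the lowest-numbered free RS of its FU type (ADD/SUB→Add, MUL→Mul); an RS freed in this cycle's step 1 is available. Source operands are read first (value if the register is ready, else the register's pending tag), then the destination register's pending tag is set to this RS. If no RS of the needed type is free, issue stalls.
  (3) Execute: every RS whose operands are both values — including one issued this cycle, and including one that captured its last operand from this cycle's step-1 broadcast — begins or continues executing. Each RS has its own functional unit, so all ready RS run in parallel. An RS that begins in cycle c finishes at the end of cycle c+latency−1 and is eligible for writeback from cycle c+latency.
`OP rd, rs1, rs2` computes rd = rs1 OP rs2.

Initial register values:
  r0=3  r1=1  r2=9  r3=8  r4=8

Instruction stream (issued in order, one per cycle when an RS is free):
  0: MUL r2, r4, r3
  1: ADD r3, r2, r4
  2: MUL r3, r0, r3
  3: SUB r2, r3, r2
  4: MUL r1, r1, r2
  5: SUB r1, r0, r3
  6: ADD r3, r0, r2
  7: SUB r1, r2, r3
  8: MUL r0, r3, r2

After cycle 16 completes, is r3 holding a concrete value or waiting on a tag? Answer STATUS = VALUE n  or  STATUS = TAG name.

STATUS = VALUE 155

c1: issue MUL r2<-Mul1 | r0:3,r1:1,r2:Mul1,r3:8,r4:8
c2: issue ADD r3<-Add1 | r0:3,r1:1,r2:Mul1,r3:Add1,r4:8
c3: issue MUL r3<-Mul2 | r0:3,r1:1,r2:Mul1,r3:Mul2,r4:8
c4: issue SUB r2<-Add2 | r0:3,r1:1,r2:Add2,r3:Mul2,r4:8
c5: CDB Mul1=64; issue MUL r1<-Mul1 | r0:3,r1:Mul1,r2:Add2,r3:Mul2,r4:8
c6: issue SUB r1<-Add3 | r0:3,r1:Add3,r2:Add2,r3:Mul2,r4:8
c7: CDB Add1=72; issue ADD r3<-Add1 | r0:3,r1:Add3,r2:Add2,r3:Add1,r4:8
c8: stall | r0:3,r1:Add3,r2:Add2,r3:Add1,r4:8
c9: stall | r0:3,r1:Add3,r2:Add2,r3:Add1,r4:8
c10: stall | r0:3,r1:Add3,r2:Add2,r3:Add1,r4:8
c11: CDB Mul2=216; stall | r0:3,r1:Add3,r2:Add2,r3:Add1,r4:8
c12: stall | r0:3,r1:Add3,r2:Add2,r3:Add1,r4:8
c13: CDB Add2=152; issue SUB r1<-Add2 | r0:3,r1:Add2,r2:152,r3:Add1,r4:8
c14: CDB Add3=-213; issue MUL r0<-Mul2 | r0:Mul2,r1:Add2,r2:152,r3:Add1,r4:8
c15: CDB Add1=155 | r0:Mul2,r1:Add2,r2:152,r3:155,r4:8
c16: - | r0:Mul2,r1:Add2,r2:152,r3:155,r4:8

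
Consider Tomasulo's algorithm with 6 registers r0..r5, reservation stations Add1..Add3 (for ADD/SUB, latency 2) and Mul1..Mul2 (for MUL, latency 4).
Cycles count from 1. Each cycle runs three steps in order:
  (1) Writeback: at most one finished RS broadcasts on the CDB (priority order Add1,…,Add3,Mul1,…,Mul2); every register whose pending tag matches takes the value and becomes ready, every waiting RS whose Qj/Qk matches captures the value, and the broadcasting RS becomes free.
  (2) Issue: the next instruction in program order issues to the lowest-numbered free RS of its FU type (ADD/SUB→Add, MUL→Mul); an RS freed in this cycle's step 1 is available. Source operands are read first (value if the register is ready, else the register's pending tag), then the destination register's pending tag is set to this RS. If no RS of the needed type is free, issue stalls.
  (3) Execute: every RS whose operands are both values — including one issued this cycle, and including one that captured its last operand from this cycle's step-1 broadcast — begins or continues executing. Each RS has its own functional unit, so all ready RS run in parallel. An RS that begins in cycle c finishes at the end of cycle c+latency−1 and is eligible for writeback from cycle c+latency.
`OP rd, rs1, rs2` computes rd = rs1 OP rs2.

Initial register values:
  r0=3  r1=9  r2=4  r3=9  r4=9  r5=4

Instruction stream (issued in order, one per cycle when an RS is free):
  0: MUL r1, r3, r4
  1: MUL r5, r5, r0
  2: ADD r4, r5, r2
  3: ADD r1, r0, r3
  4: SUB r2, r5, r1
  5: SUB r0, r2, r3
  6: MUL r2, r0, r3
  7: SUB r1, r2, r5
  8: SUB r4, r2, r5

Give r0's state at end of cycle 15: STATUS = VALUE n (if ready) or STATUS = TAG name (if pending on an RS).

STATUS = VALUE -9

c1: issue MUL r1<-Mul1 | r0:3,r1:Mul1,r2:4,r3:9,r4:9,r5:4
c2: issue MUL r5<-Mul2 | r0:3,r1:Mul1,r2:4,r3:9,r4:9,r5:Mul2
c3: issue ADD r4<-Add1 | r0:3,r1:Mul1,r2:4,r3:9,r4:Add1,r5:Mul2
c4: issue ADD r1<-Add2 | r0:3,r1:Add2,r2:4,r3:9,r4:Add1,r5:Mul2
c5: CDB Mul1=81; issue SUB r2<-Add3 | r0:3,r1:Add2,r2:Add3,r3:9,r4:Add1,r5:Mul2
c6: CDB Add2=12; issue SUB r0<-Add2 | r0:Add2,r1:12,r2:Add3,r3:9,r4:Add1,r5:Mul2
c7: CDB Mul2=12; issue MUL r2<-Mul1 | r0:Add2,r1:12,r2:Mul1,r3:9,r4:Add1,r5:12
c8: stall | r0:Add2,r1:12,r2:Mul1,r3:9,r4:Add1,r5:12
c9: CDB Add1=16; issue SUB r1<-Add1 | r0:Add2,r1:Add1,r2:Mul1,r3:9,r4:16,r5:12
c10: CDB Add3=0; issue SUB r4<-Add3 | r0:Add2,r1:Add1,r2:Mul1,r3:9,r4:Add3,r5:12
c11: - | r0:Add2,r1:Add1,r2:Mul1,r3:9,r4:Add3,r5:12
c12: CDB Add2=-9 | r0:-9,r1:Add1,r2:Mul1,r3:9,r4:Add3,r5:12
c13: - | r0:-9,r1:Add1,r2:Mul1,r3:9,r4:Add3,r5:12
c14: - | r0:-9,r1:Add1,r2:Mul1,r3:9,r4:Add3,r5:12
c15: - | r0:-9,r1:Add1,r2:Mul1,r3:9,r4:Add3,r5:12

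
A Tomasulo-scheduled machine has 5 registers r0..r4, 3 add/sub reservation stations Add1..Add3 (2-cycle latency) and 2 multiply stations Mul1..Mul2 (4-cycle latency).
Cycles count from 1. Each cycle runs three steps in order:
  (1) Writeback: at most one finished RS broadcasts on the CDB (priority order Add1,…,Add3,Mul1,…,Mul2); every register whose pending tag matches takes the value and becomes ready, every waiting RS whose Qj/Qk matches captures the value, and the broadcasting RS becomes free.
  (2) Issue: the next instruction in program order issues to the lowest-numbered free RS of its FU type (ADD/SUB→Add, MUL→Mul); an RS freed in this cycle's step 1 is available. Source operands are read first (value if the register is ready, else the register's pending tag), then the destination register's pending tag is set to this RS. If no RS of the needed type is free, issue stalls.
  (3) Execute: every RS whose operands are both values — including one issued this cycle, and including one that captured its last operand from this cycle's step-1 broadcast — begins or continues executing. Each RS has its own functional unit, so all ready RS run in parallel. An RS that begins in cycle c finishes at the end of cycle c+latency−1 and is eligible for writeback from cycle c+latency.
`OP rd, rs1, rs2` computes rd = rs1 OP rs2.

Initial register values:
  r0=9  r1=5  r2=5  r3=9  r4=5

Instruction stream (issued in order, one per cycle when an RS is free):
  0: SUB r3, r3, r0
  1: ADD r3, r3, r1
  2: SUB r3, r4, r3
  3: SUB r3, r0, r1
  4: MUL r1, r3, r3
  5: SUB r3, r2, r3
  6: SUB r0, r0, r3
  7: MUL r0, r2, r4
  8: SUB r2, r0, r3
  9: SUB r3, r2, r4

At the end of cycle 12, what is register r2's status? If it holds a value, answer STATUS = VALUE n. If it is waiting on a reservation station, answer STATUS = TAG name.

  c1: issue SUB r3<-Add1  regs: r0:9,r1:5,r2:5,r3:Add1,r4:5
  c2: issue ADD r3<-Add2  regs: r0:9,r1:5,r2:5,r3:Add2,r4:5
  c3: CDB Add1=0; issue SUB r3<-Add1  regs: r0:9,r1:5,r2:5,r3:Add1,r4:5
  c4: issue SUB r3<-Add3  regs: r0:9,r1:5,r2:5,r3:Add3,r4:5
  c5: CDB Add2=5; issue MUL r1<-Mul1  regs: r0:9,r1:Mul1,r2:5,r3:Add3,r4:5
  c6: CDB Add3=4; issue SUB r3<-Add2  regs: r0:9,r1:Mul1,r2:5,r3:Add2,r4:5
  c7: CDB Add1=0; issue SUB r0<-Add1  regs: r0:Add1,r1:Mul1,r2:5,r3:Add2,r4:5
  c8: CDB Add2=1; issue MUL r0<-Mul2  regs: r0:Mul2,r1:Mul1,r2:5,r3:1,r4:5
  c9: issue SUB r2<-Add2  regs: r0:Mul2,r1:Mul1,r2:Add2,r3:1,r4:5
  c10: CDB Add1=8; issue SUB r3<-Add1  regs: r0:Mul2,r1:Mul1,r2:Add2,r3:Add1,r4:5
  c11: CDB Mul1=16  regs: r0:Mul2,r1:16,r2:Add2,r3:Add1,r4:5
  c12: CDB Mul2=25  regs: r0:25,r1:16,r2:Add2,r3:Add1,r4:5

STATUS = TAG Add2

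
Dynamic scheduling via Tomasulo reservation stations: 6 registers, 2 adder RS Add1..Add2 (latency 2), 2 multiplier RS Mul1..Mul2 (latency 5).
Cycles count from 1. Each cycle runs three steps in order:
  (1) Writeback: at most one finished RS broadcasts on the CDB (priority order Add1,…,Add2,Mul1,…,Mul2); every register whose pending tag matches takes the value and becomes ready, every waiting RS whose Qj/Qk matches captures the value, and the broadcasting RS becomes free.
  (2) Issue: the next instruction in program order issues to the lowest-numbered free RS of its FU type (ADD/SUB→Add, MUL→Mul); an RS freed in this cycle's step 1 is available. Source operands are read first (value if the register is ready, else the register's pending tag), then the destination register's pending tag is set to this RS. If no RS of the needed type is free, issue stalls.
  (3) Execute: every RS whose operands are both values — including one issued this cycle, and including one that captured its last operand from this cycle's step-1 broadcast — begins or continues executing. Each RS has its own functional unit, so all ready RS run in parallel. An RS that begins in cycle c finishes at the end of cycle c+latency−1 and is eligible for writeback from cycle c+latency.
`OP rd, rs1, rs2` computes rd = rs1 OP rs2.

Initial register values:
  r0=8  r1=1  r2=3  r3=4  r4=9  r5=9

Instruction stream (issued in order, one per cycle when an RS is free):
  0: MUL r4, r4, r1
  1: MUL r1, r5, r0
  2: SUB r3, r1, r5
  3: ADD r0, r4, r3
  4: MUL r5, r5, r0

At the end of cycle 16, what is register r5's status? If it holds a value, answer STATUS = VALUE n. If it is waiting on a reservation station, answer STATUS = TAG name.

c1: issue MUL r4<-Mul1 | r0:8,r1:1,r2:3,r3:4,r4:Mul1,r5:9
c2: issue MUL r1<-Mul2 | r0:8,r1:Mul2,r2:3,r3:4,r4:Mul1,r5:9
c3: issue SUB r3<-Add1 | r0:8,r1:Mul2,r2:3,r3:Add1,r4:Mul1,r5:9
c4: issue ADD r0<-Add2 | r0:Add2,r1:Mul2,r2:3,r3:Add1,r4:Mul1,r5:9
c5: stall | r0:Add2,r1:Mul2,r2:3,r3:Add1,r4:Mul1,r5:9
c6: CDB Mul1=9; issue MUL r5<-Mul1 | r0:Add2,r1:Mul2,r2:3,r3:Add1,r4:9,r5:Mul1
c7: CDB Mul2=72 | r0:Add2,r1:72,r2:3,r3:Add1,r4:9,r5:Mul1
c8: - | r0:Add2,r1:72,r2:3,r3:Add1,r4:9,r5:Mul1
c9: CDB Add1=63 | r0:Add2,r1:72,r2:3,r3:63,r4:9,r5:Mul1
c10: - | r0:Add2,r1:72,r2:3,r3:63,r4:9,r5:Mul1
c11: CDB Add2=72 | r0:72,r1:72,r2:3,r3:63,r4:9,r5:Mul1
c12: - | r0:72,r1:72,r2:3,r3:63,r4:9,r5:Mul1
c13: - | r0:72,r1:72,r2:3,r3:63,r4:9,r5:Mul1
c14: - | r0:72,r1:72,r2:3,r3:63,r4:9,r5:Mul1
c15: - | r0:72,r1:72,r2:3,r3:63,r4:9,r5:Mul1
c16: CDB Mul1=648 | r0:72,r1:72,r2:3,r3:63,r4:9,r5:648

STATUS = VALUE 648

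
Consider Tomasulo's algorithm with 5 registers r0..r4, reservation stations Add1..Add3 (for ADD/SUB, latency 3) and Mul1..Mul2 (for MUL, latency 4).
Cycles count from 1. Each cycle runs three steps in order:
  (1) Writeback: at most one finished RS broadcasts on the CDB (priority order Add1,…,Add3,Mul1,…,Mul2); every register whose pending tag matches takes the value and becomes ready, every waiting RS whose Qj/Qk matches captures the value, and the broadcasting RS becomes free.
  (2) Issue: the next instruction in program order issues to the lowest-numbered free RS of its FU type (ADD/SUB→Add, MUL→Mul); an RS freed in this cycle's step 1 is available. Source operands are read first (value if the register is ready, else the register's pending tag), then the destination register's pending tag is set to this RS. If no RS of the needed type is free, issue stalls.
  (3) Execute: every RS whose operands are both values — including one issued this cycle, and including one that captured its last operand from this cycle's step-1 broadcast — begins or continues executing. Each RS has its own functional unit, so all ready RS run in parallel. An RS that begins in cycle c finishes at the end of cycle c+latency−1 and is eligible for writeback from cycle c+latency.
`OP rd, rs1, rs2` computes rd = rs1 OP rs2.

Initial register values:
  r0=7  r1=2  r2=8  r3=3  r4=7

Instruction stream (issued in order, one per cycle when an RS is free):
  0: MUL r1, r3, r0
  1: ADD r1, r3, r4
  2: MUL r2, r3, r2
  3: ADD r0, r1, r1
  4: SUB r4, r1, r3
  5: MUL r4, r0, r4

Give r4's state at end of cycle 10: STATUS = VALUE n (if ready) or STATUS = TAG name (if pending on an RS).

cycle 1: issue MUL r1<-Mul1 // r0:7,r1:Mul1,r2:8,r3:3,r4:7
cycle 2: issue ADD r1<-Add1 // r0:7,r1:Add1,r2:8,r3:3,r4:7
cycle 3: issue MUL r2<-Mul2 // r0:7,r1:Add1,r2:Mul2,r3:3,r4:7
cycle 4: issue ADD r0<-Add2 // r0:Add2,r1:Add1,r2:Mul2,r3:3,r4:7
cycle 5: CDB Add1=10; issue SUB r4<-Add1 // r0:Add2,r1:10,r2:Mul2,r3:3,r4:Add1
cycle 6: CDB Mul1=21; issue MUL r4<-Mul1 // r0:Add2,r1:10,r2:Mul2,r3:3,r4:Mul1
cycle 7: CDB Mul2=24 // r0:Add2,r1:10,r2:24,r3:3,r4:Mul1
cycle 8: CDB Add1=7 // r0:Add2,r1:10,r2:24,r3:3,r4:Mul1
cycle 9: CDB Add2=20 // r0:20,r1:10,r2:24,r3:3,r4:Mul1
cycle 10: - // r0:20,r1:10,r2:24,r3:3,r4:Mul1

STATUS = TAG Mul1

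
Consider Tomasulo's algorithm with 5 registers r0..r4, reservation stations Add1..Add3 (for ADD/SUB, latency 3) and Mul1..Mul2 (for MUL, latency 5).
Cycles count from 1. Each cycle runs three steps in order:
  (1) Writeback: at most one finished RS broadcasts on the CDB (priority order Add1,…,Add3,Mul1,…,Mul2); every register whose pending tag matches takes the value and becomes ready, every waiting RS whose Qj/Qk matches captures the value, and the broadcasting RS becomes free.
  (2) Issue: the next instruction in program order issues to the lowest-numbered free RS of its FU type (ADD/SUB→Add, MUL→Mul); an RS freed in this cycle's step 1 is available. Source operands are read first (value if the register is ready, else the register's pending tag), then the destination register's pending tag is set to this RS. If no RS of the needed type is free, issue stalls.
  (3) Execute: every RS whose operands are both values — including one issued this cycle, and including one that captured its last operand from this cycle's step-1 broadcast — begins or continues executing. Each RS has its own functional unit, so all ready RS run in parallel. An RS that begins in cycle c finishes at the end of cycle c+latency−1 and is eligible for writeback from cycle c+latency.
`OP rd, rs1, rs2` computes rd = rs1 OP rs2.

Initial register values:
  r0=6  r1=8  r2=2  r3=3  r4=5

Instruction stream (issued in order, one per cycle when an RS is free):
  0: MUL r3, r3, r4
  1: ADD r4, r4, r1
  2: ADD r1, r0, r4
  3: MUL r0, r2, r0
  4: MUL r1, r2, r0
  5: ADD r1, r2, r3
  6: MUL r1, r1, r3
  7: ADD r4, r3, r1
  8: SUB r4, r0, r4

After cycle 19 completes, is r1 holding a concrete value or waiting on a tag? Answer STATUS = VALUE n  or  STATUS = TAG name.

STATUS = VALUE 255

  c1: issue MUL r3<-Mul1  regs: r0:6,r1:8,r2:2,r3:Mul1,r4:5
  c2: issue ADD r4<-Add1  regs: r0:6,r1:8,r2:2,r3:Mul1,r4:Add1
  c3: issue ADD r1<-Add2  regs: r0:6,r1:Add2,r2:2,r3:Mul1,r4:Add1
  c4: issue MUL r0<-Mul2  regs: r0:Mul2,r1:Add2,r2:2,r3:Mul1,r4:Add1
  c5: CDB Add1=13; stall  regs: r0:Mul2,r1:Add2,r2:2,r3:Mul1,r4:13
  c6: CDB Mul1=15; issue MUL r1<-Mul1  regs: r0:Mul2,r1:Mul1,r2:2,r3:15,r4:13
  c7: issue ADD r1<-Add1  regs: r0:Mul2,r1:Add1,r2:2,r3:15,r4:13
  c8: CDB Add2=19; stall  regs: r0:Mul2,r1:Add1,r2:2,r3:15,r4:13
  c9: CDB Mul2=12; issue MUL r1<-Mul2  regs: r0:12,r1:Mul2,r2:2,r3:15,r4:13
  c10: CDB Add1=17; issue ADD r4<-Add1  regs: r0:12,r1:Mul2,r2:2,r3:15,r4:Add1
  c11: issue SUB r4<-Add2  regs: r0:12,r1:Mul2,r2:2,r3:15,r4:Add2
  c12: -  regs: r0:12,r1:Mul2,r2:2,r3:15,r4:Add2
  c13: -  regs: r0:12,r1:Mul2,r2:2,r3:15,r4:Add2
  c14: CDB Mul1=24  regs: r0:12,r1:Mul2,r2:2,r3:15,r4:Add2
  c15: CDB Mul2=255  regs: r0:12,r1:255,r2:2,r3:15,r4:Add2
  c16: -  regs: r0:12,r1:255,r2:2,r3:15,r4:Add2
  c17: -  regs: r0:12,r1:255,r2:2,r3:15,r4:Add2
  c18: CDB Add1=270  regs: r0:12,r1:255,r2:2,r3:15,r4:Add2
  c19: -  regs: r0:12,r1:255,r2:2,r3:15,r4:Add2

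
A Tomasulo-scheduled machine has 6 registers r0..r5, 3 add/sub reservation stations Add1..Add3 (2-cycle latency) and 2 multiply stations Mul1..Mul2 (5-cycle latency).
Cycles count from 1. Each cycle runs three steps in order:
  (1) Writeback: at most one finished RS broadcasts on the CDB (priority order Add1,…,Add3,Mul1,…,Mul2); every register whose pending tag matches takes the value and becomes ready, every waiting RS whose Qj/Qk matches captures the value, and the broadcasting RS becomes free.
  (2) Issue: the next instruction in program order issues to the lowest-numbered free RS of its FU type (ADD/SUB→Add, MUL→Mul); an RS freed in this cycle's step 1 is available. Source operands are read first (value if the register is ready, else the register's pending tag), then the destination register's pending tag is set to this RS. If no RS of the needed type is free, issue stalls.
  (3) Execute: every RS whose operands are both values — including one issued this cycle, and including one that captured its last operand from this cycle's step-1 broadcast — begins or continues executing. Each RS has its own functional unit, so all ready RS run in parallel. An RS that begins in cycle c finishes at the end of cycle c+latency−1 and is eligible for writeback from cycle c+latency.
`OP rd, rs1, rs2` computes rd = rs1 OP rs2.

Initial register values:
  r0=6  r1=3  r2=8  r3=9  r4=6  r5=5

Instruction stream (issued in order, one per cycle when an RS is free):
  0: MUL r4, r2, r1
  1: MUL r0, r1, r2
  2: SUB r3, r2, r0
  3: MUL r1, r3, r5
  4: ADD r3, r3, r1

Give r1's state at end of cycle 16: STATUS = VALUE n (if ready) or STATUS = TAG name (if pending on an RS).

STATUS = VALUE -80

cycle 1: issue MUL r4<-Mul1 // r0:6,r1:3,r2:8,r3:9,r4:Mul1,r5:5
cycle 2: issue MUL r0<-Mul2 // r0:Mul2,r1:3,r2:8,r3:9,r4:Mul1,r5:5
cycle 3: issue SUB r3<-Add1 // r0:Mul2,r1:3,r2:8,r3:Add1,r4:Mul1,r5:5
cycle 4: stall // r0:Mul2,r1:3,r2:8,r3:Add1,r4:Mul1,r5:5
cycle 5: stall // r0:Mul2,r1:3,r2:8,r3:Add1,r4:Mul1,r5:5
cycle 6: CDB Mul1=24; issue MUL r1<-Mul1 // r0:Mul2,r1:Mul1,r2:8,r3:Add1,r4:24,r5:5
cycle 7: CDB Mul2=24; issue ADD r3<-Add2 // r0:24,r1:Mul1,r2:8,r3:Add2,r4:24,r5:5
cycle 8: - // r0:24,r1:Mul1,r2:8,r3:Add2,r4:24,r5:5
cycle 9: CDB Add1=-16 // r0:24,r1:Mul1,r2:8,r3:Add2,r4:24,r5:5
cycle 10: - // r0:24,r1:Mul1,r2:8,r3:Add2,r4:24,r5:5
cycle 11: - // r0:24,r1:Mul1,r2:8,r3:Add2,r4:24,r5:5
cycle 12: - // r0:24,r1:Mul1,r2:8,r3:Add2,r4:24,r5:5
cycle 13: - // r0:24,r1:Mul1,r2:8,r3:Add2,r4:24,r5:5
cycle 14: CDB Mul1=-80 // r0:24,r1:-80,r2:8,r3:Add2,r4:24,r5:5
cycle 15: - // r0:24,r1:-80,r2:8,r3:Add2,r4:24,r5:5
cycle 16: CDB Add2=-96 // r0:24,r1:-80,r2:8,r3:-96,r4:24,r5:5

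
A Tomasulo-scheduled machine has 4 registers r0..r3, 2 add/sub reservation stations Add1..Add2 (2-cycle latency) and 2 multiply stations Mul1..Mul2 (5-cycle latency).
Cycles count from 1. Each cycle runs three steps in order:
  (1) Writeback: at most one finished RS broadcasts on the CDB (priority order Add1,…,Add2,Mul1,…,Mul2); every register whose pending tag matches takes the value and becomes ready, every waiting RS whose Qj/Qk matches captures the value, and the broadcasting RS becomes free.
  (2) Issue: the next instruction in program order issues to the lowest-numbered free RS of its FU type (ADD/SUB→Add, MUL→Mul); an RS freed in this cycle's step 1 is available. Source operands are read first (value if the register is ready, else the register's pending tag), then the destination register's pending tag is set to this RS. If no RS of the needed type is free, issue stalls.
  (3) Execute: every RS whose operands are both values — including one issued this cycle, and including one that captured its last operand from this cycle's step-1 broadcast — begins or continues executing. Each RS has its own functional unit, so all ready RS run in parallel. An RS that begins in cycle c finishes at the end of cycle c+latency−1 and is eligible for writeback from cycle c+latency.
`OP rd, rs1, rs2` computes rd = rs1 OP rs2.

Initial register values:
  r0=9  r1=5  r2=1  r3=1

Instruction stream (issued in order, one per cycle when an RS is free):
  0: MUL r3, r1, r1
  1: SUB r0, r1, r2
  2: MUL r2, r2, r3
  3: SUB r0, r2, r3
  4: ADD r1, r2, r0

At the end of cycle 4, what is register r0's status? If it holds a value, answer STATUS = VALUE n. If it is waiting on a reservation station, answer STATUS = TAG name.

STATUS = TAG Add1

c1: issue MUL r3<-Mul1 | r0:9,r1:5,r2:1,r3:Mul1
c2: issue SUB r0<-Add1 | r0:Add1,r1:5,r2:1,r3:Mul1
c3: issue MUL r2<-Mul2 | r0:Add1,r1:5,r2:Mul2,r3:Mul1
c4: CDB Add1=4; issue SUB r0<-Add1 | r0:Add1,r1:5,r2:Mul2,r3:Mul1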